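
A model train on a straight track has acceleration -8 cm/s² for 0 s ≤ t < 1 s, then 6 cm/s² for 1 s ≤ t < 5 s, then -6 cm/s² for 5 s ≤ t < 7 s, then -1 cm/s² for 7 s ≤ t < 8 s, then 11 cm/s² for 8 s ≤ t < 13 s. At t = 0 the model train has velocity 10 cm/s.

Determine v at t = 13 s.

68 cm/s

Δv equals the area under the a-t graph; then v = v₀ + Δv.
0–1 s: -8 × 1 = -8 cm/s
1–5 s: 6 × 4 = 24 cm/s
5–7 s: -6 × 2 = -12 cm/s
7–8 s: -1 × 1 = -1 cm/s
8–13 s: 11 × 5 = 55 cm/s
Δv = 58 cm/s, so v(13) = 10 + (58) = 68 cm/s.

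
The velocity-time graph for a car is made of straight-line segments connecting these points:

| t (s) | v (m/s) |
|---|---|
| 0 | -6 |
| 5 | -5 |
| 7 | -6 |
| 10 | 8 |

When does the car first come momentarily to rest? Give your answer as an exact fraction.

v changes sign on 7–10 s (from -6 to 8); the graph is linear there, so v = 0 at t = 7 + (6)·(10 − 7)/(8 − -6) = 58/7 s.

t = 58/7 s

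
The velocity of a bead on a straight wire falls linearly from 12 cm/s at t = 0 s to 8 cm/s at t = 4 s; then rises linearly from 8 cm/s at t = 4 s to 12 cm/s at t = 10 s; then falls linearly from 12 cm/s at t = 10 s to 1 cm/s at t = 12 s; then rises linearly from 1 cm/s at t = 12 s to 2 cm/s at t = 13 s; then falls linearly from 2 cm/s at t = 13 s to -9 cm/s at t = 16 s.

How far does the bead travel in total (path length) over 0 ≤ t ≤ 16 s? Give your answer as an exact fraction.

Distance (not displacement) is the total path length: add the absolute areas under v-t.
0–4 s: |½(12 + 8)(4)| = 40 cm
4–10 s: |½(8 + 12)(6)| = 60 cm
10–12 s: |½(12 + 1)(2)| = 13 cm
12–13 s: |½(1 + 2)(1)| = 1.5 cm
13–16 s: v = 0 at t = 149/11 s; triangle areas 6/11 + 243/22 = 255/22 cm
Total distance = 1387/11 cm

1387/11 cm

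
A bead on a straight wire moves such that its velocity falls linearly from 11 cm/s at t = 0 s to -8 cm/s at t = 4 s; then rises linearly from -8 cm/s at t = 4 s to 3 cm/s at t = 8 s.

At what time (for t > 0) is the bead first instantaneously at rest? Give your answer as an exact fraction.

t = 44/19 s

v changes sign on 0–4 s (from 11 to -8); the graph is linear there, so v = 0 at t = 0 + (-11)·(4 − 0)/(-8 − 11) = 44/19 s.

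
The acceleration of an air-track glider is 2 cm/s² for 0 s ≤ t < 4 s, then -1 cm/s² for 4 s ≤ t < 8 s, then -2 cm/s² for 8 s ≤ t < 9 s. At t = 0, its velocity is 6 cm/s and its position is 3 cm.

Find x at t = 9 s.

On each constant-a segment, Δv = aΔt and Δx = v₀Δt + ½aΔt²; chain segment to segment.
0–4 s: v starts 6 cm/s; Δx = 6·4 + ½·2·4² = 40 cm; v ends 14 cm/s.
4–8 s: v starts 14 cm/s; Δx = 14·4 + ½·-1·4² = 48 cm; v ends 10 cm/s.
8–9 s: v starts 10 cm/s; Δx = 10·1 + ½·-2·1² = 9 cm; v ends 8 cm/s.
x(9) = 3 + Σ Δx = 100 cm.

100 cm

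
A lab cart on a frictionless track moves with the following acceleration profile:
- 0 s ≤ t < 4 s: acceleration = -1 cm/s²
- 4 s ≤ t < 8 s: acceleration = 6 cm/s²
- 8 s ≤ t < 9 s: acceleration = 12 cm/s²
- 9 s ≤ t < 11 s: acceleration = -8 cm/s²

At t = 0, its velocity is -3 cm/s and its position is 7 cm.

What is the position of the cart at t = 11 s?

72 cm

On each constant-a segment, Δv = aΔt and Δx = v₀Δt + ½aΔt²; chain segment to segment.
0–4 s: v starts -3 cm/s; Δx = -3·4 + ½·-1·4² = -20 cm; v ends -7 cm/s.
4–8 s: v starts -7 cm/s; Δx = -7·4 + ½·6·4² = 20 cm; v ends 17 cm/s.
8–9 s: v starts 17 cm/s; Δx = 17·1 + ½·12·1² = 23 cm; v ends 29 cm/s.
9–11 s: v starts 29 cm/s; Δx = 29·2 + ½·-8·2² = 42 cm; v ends 13 cm/s.
x(11) = 7 + Σ Δx = 72 cm.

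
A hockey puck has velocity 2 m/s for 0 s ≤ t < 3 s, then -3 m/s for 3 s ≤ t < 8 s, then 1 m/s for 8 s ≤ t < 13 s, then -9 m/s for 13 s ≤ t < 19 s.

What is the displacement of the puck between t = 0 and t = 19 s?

Net displacement equals the area under the velocity-time graph (areas below the axis count negative).
0–3 s: 2 × 3 = 6 m
3–8 s: -3 × 5 = -15 m
8–13 s: 1 × 5 = 5 m
13–19 s: -9 × 6 = -54 m
Net displacement = -58 m

-58 m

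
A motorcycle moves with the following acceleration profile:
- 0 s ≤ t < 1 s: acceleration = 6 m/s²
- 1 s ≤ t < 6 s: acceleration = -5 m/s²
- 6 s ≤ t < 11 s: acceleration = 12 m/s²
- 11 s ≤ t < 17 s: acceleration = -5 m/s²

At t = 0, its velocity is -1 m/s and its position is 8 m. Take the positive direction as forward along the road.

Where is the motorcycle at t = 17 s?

172.5 m

On each constant-a segment, Δv = aΔt and Δx = v₀Δt + ½aΔt²; chain segment to segment.
0–1 s: v starts -1 m/s; Δx = -1·1 + ½·6·1² = 2 m; v ends 5 m/s.
1–6 s: v starts 5 m/s; Δx = 5·5 + ½·-5·5² = -37.5 m; v ends -20 m/s.
6–11 s: v starts -20 m/s; Δx = -20·5 + ½·12·5² = 50 m; v ends 40 m/s.
11–17 s: v starts 40 m/s; Δx = 40·6 + ½·-5·6² = 150 m; v ends 10 m/s.
x(17) = 8 + Σ Δx = 172.5 m.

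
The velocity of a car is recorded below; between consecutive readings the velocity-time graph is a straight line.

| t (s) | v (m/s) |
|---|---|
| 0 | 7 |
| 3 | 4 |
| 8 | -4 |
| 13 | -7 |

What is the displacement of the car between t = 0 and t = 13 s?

-11 m

Net displacement equals the area under the velocity-time graph (areas below the axis count negative).
0–3 s: ½(7 + 4)(3) = 16.5 m
3–8 s: ½(4 + -4)(5) = 0 m
8–13 s: ½(-4 + -7)(5) = -27.5 m
Net displacement = -11 m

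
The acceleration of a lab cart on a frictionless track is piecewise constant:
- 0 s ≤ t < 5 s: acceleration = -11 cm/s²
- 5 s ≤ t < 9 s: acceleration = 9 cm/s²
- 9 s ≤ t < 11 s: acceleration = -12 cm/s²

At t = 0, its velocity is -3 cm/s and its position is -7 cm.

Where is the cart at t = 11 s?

-387.5 cm

On each constant-a segment, Δv = aΔt and Δx = v₀Δt + ½aΔt²; chain segment to segment.
0–5 s: v starts -3 cm/s; Δx = -3·5 + ½·-11·5² = -152.5 cm; v ends -58 cm/s.
5–9 s: v starts -58 cm/s; Δx = -58·4 + ½·9·4² = -160 cm; v ends -22 cm/s.
9–11 s: v starts -22 cm/s; Δx = -22·2 + ½·-12·2² = -68 cm; v ends -46 cm/s.
x(11) = -7 + Σ Δx = -387.5 cm.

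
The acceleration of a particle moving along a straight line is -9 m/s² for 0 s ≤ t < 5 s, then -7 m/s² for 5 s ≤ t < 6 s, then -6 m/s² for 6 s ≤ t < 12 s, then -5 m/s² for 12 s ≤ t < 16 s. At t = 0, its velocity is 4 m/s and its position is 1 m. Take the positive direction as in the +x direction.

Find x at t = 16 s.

On each constant-a segment, Δv = aΔt and Δx = v₀Δt + ½aΔt²; chain segment to segment.
0–5 s: v starts 4 m/s; Δx = 4·5 + ½·-9·5² = -92.5 m; v ends -41 m/s.
5–6 s: v starts -41 m/s; Δx = -41·1 + ½·-7·1² = -44.5 m; v ends -48 m/s.
6–12 s: v starts -48 m/s; Δx = -48·6 + ½·-6·6² = -396 m; v ends -84 m/s.
12–16 s: v starts -84 m/s; Δx = -84·4 + ½·-5·4² = -376 m; v ends -104 m/s.
x(16) = 1 + Σ Δx = -908 m.

-908 m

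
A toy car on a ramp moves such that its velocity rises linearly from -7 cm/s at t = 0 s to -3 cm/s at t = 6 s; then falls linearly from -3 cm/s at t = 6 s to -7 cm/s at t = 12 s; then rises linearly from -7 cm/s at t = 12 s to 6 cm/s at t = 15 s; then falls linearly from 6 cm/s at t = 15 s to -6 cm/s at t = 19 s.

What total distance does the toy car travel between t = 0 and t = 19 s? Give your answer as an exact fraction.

Distance (not displacement) is the total path length: add the absolute areas under v-t.
0–6 s: |½(-7 + -3)(6)| = 30 cm
6–12 s: |½(-3 + -7)(6)| = 30 cm
12–15 s: v = 0 at t = 177/13 s; triangle areas 147/26 + 54/13 = 255/26 cm
15–19 s: v = 0 at t = 17 s; triangle areas 6 + 6 = 12 cm
Total distance = 2127/26 cm

2127/26 cm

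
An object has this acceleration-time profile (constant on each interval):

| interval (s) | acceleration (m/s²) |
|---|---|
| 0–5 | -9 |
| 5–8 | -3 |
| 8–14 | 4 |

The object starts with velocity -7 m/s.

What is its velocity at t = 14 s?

-37 m/s

Δv equals the area under the a-t graph; then v = v₀ + Δv.
0–5 s: -9 × 5 = -45 m/s
5–8 s: -3 × 3 = -9 m/s
8–14 s: 4 × 6 = 24 m/s
Δv = -30 m/s, so v(14) = -7 + (-30) = -37 m/s.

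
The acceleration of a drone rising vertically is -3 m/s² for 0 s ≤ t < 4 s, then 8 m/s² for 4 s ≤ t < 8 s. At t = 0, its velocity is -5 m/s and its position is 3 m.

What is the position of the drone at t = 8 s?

On each constant-a segment, Δv = aΔt and Δx = v₀Δt + ½aΔt²; chain segment to segment.
0–4 s: v starts -5 m/s; Δx = -5·4 + ½·-3·4² = -44 m; v ends -17 m/s.
4–8 s: v starts -17 m/s; Δx = -17·4 + ½·8·4² = -4 m; v ends 15 m/s.
x(8) = 3 + Σ Δx = -45 m.

-45 m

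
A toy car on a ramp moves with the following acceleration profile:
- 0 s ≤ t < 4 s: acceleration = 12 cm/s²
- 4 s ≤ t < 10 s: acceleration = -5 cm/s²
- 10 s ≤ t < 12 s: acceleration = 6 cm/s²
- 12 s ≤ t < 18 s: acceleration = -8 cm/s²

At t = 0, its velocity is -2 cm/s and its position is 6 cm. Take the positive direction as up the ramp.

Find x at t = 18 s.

348 cm

On each constant-a segment, Δv = aΔt and Δx = v₀Δt + ½aΔt²; chain segment to segment.
0–4 s: v starts -2 cm/s; Δx = -2·4 + ½·12·4² = 88 cm; v ends 46 cm/s.
4–10 s: v starts 46 cm/s; Δx = 46·6 + ½·-5·6² = 186 cm; v ends 16 cm/s.
10–12 s: v starts 16 cm/s; Δx = 16·2 + ½·6·2² = 44 cm; v ends 28 cm/s.
12–18 s: v starts 28 cm/s; Δx = 28·6 + ½·-8·6² = 24 cm; v ends -20 cm/s.
x(18) = 6 + Σ Δx = 348 cm.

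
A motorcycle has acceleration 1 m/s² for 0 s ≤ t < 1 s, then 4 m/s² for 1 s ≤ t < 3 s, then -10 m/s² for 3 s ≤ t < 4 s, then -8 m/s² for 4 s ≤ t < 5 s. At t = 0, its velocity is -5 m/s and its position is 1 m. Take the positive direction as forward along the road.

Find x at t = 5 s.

-14.5 m

On each constant-a segment, Δv = aΔt and Δx = v₀Δt + ½aΔt²; chain segment to segment.
0–1 s: v starts -5 m/s; Δx = -5·1 + ½·1·1² = -4.5 m; v ends -4 m/s.
1–3 s: v starts -4 m/s; Δx = -4·2 + ½·4·2² = 0 m; v ends 4 m/s.
3–4 s: v starts 4 m/s; Δx = 4·1 + ½·-10·1² = -1 m; v ends -6 m/s.
4–5 s: v starts -6 m/s; Δx = -6·1 + ½·-8·1² = -10 m; v ends -14 m/s.
x(5) = 1 + Σ Δx = -14.5 m.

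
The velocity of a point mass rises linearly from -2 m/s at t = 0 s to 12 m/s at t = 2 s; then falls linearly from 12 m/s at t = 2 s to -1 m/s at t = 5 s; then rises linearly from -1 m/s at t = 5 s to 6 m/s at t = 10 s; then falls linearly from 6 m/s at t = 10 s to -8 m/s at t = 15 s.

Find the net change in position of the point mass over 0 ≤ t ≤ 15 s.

34 m

Displacement is the signed area under the v-t curve.
0–2 s: ½(-2 + 12)(2) = 10 m
2–5 s: ½(12 + -1)(3) = 16.5 m
5–10 s: ½(-1 + 6)(5) = 12.5 m
10–15 s: ½(6 + -8)(5) = -5 m
Net displacement = 34 m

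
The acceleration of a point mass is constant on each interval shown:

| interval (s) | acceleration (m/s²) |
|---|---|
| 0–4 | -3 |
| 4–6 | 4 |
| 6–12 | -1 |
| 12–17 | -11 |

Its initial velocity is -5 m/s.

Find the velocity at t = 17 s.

-70 m/s

Δv equals the area under the a-t graph; then v = v₀ + Δv.
0–4 s: -3 × 4 = -12 m/s
4–6 s: 4 × 2 = 8 m/s
6–12 s: -1 × 6 = -6 m/s
12–17 s: -11 × 5 = -55 m/s
Δv = -65 m/s, so v(17) = -5 + (-65) = -70 m/s.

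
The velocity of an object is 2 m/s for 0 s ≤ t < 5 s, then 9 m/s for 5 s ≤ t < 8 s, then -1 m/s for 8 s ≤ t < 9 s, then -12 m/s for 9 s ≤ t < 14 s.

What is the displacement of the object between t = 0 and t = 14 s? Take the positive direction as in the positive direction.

-24 m

Displacement is the signed area under the v-t curve.
0–5 s: 2 × 5 = 10 m
5–8 s: 9 × 3 = 27 m
8–9 s: -1 × 1 = -1 m
9–14 s: -12 × 5 = -60 m
Net displacement = -24 m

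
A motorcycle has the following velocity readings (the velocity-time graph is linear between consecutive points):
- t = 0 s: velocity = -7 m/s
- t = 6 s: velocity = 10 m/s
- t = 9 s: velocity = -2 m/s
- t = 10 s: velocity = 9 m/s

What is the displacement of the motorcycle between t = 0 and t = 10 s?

Net displacement equals the area under the velocity-time graph (areas below the axis count negative).
0–6 s: ½(-7 + 10)(6) = 9 m
6–9 s: ½(10 + -2)(3) = 12 m
9–10 s: ½(-2 + 9)(1) = 3.5 m
Net displacement = 24.5 m

24.5 m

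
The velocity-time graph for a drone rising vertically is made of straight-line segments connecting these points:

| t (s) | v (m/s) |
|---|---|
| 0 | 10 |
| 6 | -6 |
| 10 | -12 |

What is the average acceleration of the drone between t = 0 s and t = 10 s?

Average acceleration = Δv/Δt = (-12 − 10)/(10 − 0) = -2.2 m/s².

-2.2 m/s²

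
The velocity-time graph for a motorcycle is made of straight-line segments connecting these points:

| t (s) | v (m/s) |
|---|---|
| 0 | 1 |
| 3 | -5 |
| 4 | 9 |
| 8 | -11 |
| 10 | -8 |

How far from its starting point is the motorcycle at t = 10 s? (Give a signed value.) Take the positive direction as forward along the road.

Net displacement equals the area under the velocity-time graph (areas below the axis count negative).
0–3 s: ½(1 + -5)(3) = -6 m
3–4 s: ½(-5 + 9)(1) = 2 m
4–8 s: ½(9 + -11)(4) = -4 m
8–10 s: ½(-11 + -8)(2) = -19 m
Net displacement = -27 m

-27 m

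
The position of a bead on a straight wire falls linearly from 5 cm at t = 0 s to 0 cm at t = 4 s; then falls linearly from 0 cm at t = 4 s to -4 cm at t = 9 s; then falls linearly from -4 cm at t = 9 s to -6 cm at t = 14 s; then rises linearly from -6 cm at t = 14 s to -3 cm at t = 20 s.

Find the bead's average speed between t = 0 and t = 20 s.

Average speed = (total path length)/(elapsed time); on a piecewise-linear x-t graph the path length is Σ|Δx|.
0–4 s: |Δx| = |0 − 5| = 5 cm
4–9 s: |Δx| = |-4 − 0| = 4 cm
9–14 s: |Δx| = |-6 − -4| = 2 cm
14–20 s: |Δx| = |-3 − -6| = 3 cm
Total path = 14 cm; average speed = 14/20 = 0.7 cm/s.

0.7 cm/s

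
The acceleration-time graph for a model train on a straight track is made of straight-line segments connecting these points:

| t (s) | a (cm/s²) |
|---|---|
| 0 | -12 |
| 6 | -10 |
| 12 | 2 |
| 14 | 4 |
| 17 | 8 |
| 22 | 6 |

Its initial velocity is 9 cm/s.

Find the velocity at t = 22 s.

-22 cm/s

Δv equals the area under the a-t graph; then v = v₀ + Δv.
0–6 s: ½(-12 + -10)(6) = -66 cm/s
6–12 s: ½(-10 + 2)(6) = -24 cm/s
12–14 s: ½(2 + 4)(2) = 6 cm/s
14–17 s: ½(4 + 8)(3) = 18 cm/s
17–22 s: ½(8 + 6)(5) = 35 cm/s
Δv = -31 cm/s, so v(22) = 9 + (-31) = -22 cm/s.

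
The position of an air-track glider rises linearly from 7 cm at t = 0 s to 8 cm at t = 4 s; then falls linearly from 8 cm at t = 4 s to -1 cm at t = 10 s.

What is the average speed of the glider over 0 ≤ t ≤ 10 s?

1 cm/s

Average speed = (total path length)/(elapsed time); on a piecewise-linear x-t graph the path length is Σ|Δx|.
0–4 s: |Δx| = |8 − 7| = 1 cm
4–10 s: |Δx| = |-1 − 8| = 9 cm
Total path = 10 cm; average speed = 10/10 = 1 cm/s.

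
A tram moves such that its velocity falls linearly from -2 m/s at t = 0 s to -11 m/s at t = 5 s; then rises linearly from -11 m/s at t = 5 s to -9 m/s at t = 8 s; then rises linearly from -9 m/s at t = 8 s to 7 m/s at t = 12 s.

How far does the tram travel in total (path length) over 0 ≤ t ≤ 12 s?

78.75 m

Distance (not displacement) is the total path length: add the absolute areas under v-t.
0–5 s: |½(-2 + -11)(5)| = 32.5 m
5–8 s: |½(-11 + -9)(3)| = 30 m
8–12 s: v = 0 at t = 10.25 s; triangle areas 10.125 + 6.125 = 16.25 m
Total distance = 78.75 m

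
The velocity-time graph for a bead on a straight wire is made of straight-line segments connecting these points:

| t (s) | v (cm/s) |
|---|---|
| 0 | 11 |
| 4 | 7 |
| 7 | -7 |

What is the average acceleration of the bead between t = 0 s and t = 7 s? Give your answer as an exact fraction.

Average acceleration = Δv/Δt = (-7 − 11)/(7 − 0) = -18/7 cm/s².

-18/7 cm/s²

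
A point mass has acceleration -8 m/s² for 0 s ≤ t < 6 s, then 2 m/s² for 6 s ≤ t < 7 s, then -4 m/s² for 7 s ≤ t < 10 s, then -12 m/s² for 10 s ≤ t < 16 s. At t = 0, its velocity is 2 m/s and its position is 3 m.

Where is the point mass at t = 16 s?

On each constant-a segment, Δv = aΔt and Δx = v₀Δt + ½aΔt²; chain segment to segment.
0–6 s: v starts 2 m/s; Δx = 2·6 + ½·-8·6² = -132 m; v ends -46 m/s.
6–7 s: v starts -46 m/s; Δx = -46·1 + ½·2·1² = -45 m; v ends -44 m/s.
7–10 s: v starts -44 m/s; Δx = -44·3 + ½·-4·3² = -150 m; v ends -56 m/s.
10–16 s: v starts -56 m/s; Δx = -56·6 + ½·-12·6² = -552 m; v ends -128 m/s.
x(16) = 3 + Σ Δx = -876 m.

-876 m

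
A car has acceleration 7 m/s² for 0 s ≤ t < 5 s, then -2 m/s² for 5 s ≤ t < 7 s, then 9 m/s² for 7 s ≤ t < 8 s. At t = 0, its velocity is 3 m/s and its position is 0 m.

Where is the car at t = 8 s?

213 m

On each constant-a segment, Δv = aΔt and Δx = v₀Δt + ½aΔt²; chain segment to segment.
0–5 s: v starts 3 m/s; Δx = 3·5 + ½·7·5² = 102.5 m; v ends 38 m/s.
5–7 s: v starts 38 m/s; Δx = 38·2 + ½·-2·2² = 72 m; v ends 34 m/s.
7–8 s: v starts 34 m/s; Δx = 34·1 + ½·9·1² = 38.5 m; v ends 43 m/s.
x(8) = 0 + Σ Δx = 213 m.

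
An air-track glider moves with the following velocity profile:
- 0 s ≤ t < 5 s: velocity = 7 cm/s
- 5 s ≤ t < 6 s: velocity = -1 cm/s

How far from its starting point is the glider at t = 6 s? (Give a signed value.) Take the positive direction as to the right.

34 cm

Displacement is the signed area under the v-t curve.
0–5 s: 7 × 5 = 35 cm
5–6 s: -1 × 1 = -1 cm
Net displacement = 34 cm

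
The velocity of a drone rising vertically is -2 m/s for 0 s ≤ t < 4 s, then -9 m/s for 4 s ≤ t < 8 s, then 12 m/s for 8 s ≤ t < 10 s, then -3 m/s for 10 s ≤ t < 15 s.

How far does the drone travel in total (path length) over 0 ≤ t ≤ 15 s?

Distance (not displacement) is the total path length: add the absolute areas under v-t.
0–4 s: |-2| × 4 = 8 m
4–8 s: |-9| × 4 = 36 m
8–10 s: |12| × 2 = 24 m
10–15 s: |-3| × 5 = 15 m
Total distance = 83 m

83 m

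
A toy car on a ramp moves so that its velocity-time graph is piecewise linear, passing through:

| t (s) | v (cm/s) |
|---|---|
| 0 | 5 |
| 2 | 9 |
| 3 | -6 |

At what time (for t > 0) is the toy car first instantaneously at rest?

v changes sign on 2–3 s (from 9 to -6); the graph is linear there, so v = 0 at t = 2 + (-9)·(3 − 2)/(-6 − 9) = 2.6 s.

t = 2.6 s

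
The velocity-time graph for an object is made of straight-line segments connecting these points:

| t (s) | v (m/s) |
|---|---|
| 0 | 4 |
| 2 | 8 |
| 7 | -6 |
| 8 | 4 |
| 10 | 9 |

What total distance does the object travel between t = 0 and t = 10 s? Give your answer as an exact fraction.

Total distance travelled is ∫|v| dt — sum the magnitudes of each area piece.
0–2 s: |½(4 + 8)(2)| = 12 m
2–7 s: v = 0 at t = 34/7 s; triangle areas 80/7 + 45/7 = 125/7 m
7–8 s: v = 0 at t = 7.6 s; triangle areas 1.8 + 0.8 = 2.6 m
8–10 s: |½(4 + 9)(2)| = 13 m
Total distance = 1591/35 m

1591/35 m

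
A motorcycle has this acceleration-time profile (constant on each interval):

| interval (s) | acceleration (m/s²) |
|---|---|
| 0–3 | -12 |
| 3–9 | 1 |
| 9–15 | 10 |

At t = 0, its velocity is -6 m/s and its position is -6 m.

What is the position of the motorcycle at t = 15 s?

-348 m

On each constant-a segment, Δv = aΔt and Δx = v₀Δt + ½aΔt²; chain segment to segment.
0–3 s: v starts -6 m/s; Δx = -6·3 + ½·-12·3² = -72 m; v ends -42 m/s.
3–9 s: v starts -42 m/s; Δx = -42·6 + ½·1·6² = -234 m; v ends -36 m/s.
9–15 s: v starts -36 m/s; Δx = -36·6 + ½·10·6² = -36 m; v ends 24 m/s.
x(15) = -6 + Σ Δx = -348 m.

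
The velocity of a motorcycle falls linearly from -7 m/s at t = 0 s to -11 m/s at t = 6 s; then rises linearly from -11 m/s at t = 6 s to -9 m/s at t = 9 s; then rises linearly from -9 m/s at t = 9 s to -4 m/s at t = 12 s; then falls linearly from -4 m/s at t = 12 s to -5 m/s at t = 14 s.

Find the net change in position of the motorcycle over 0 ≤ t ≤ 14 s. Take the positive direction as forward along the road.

Displacement is the signed area under the v-t curve.
0–6 s: ½(-7 + -11)(6) = -54 m
6–9 s: ½(-11 + -9)(3) = -30 m
9–12 s: ½(-9 + -4)(3) = -19.5 m
12–14 s: ½(-4 + -5)(2) = -9 m
Net displacement = -112.5 m

-112.5 m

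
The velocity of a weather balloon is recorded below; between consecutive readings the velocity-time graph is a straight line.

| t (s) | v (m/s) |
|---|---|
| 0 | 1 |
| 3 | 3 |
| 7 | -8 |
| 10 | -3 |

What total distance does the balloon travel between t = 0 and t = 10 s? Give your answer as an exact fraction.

787/22 m

Total distance travelled is ∫|v| dt — sum the magnitudes of each area piece.
0–3 s: |½(1 + 3)(3)| = 6 m
3–7 s: v = 0 at t = 45/11 s; triangle areas 18/11 + 128/11 = 146/11 m
7–10 s: |½(-8 + -3)(3)| = 16.5 m
Total distance = 787/22 m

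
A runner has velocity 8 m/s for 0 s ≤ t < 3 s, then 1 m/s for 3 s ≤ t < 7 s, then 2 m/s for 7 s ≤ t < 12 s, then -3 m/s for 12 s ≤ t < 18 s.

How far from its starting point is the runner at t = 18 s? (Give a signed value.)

20 m

Displacement is the signed area under the v-t curve.
0–3 s: 8 × 3 = 24 m
3–7 s: 1 × 4 = 4 m
7–12 s: 2 × 5 = 10 m
12–18 s: -3 × 6 = -18 m
Net displacement = 20 m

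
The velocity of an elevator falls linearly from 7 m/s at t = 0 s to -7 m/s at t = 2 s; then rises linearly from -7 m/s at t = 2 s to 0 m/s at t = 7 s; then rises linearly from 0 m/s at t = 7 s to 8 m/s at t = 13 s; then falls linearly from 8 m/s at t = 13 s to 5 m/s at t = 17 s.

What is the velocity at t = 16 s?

5.75 m/s

On 13–17 s the graph is linear from 8 to 5 m/s: v(16) = 8 + (5 − 8)·(16 − 13)/(17 − 13) = 5.75 m/s.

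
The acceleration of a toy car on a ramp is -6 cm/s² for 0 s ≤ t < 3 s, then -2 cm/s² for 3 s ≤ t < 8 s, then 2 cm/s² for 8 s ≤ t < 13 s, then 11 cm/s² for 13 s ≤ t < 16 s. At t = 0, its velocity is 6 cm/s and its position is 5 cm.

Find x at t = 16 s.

-160.5 cm

On each constant-a segment, Δv = aΔt and Δx = v₀Δt + ½aΔt²; chain segment to segment.
0–3 s: v starts 6 cm/s; Δx = 6·3 + ½·-6·3² = -9 cm; v ends -12 cm/s.
3–8 s: v starts -12 cm/s; Δx = -12·5 + ½·-2·5² = -85 cm; v ends -22 cm/s.
8–13 s: v starts -22 cm/s; Δx = -22·5 + ½·2·5² = -85 cm; v ends -12 cm/s.
13–16 s: v starts -12 cm/s; Δx = -12·3 + ½·11·3² = 13.5 cm; v ends 21 cm/s.
x(16) = 5 + Σ Δx = -160.5 cm.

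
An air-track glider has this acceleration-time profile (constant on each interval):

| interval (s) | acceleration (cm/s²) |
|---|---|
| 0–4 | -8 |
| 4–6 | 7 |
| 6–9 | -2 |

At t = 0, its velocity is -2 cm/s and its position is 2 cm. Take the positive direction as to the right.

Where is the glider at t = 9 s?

-193 cm

On each constant-a segment, Δv = aΔt and Δx = v₀Δt + ½aΔt²; chain segment to segment.
0–4 s: v starts -2 cm/s; Δx = -2·4 + ½·-8·4² = -72 cm; v ends -34 cm/s.
4–6 s: v starts -34 cm/s; Δx = -34·2 + ½·7·2² = -54 cm; v ends -20 cm/s.
6–9 s: v starts -20 cm/s; Δx = -20·3 + ½·-2·3² = -69 cm; v ends -26 cm/s.
x(9) = 2 + Σ Δx = -193 cm.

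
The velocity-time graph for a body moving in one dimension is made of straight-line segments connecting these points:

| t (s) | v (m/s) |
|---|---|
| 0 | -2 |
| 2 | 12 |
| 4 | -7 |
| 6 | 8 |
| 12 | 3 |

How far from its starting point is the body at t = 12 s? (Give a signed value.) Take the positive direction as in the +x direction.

49 m

Displacement is the signed area under the v-t curve.
0–2 s: ½(-2 + 12)(2) = 10 m
2–4 s: ½(12 + -7)(2) = 5 m
4–6 s: ½(-7 + 8)(2) = 1 m
6–12 s: ½(8 + 3)(6) = 33 m
Net displacement = 49 m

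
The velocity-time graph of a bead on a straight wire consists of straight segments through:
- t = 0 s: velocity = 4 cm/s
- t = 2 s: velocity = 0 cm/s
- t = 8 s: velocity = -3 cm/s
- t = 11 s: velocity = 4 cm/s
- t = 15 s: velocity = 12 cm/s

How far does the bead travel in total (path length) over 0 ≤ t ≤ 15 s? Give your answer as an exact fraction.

Distance (not displacement) is the total path length: add the absolute areas under v-t.
0–2 s: |½(4 + 0)(2)| = 4 cm
2–8 s: |½(0 + -3)(6)| = 9 cm
8–11 s: v = 0 at t = 65/7 s; triangle areas 27/14 + 24/7 = 75/14 cm
11–15 s: |½(4 + 12)(4)| = 32 cm
Total distance = 705/14 cm

705/14 cm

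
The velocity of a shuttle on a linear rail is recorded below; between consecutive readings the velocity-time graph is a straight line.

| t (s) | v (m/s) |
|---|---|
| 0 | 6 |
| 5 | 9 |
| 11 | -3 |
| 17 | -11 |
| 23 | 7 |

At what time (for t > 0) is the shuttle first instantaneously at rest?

v changes sign on 5–11 s (from 9 to -3); the graph is linear there, so v = 0 at t = 5 + (-9)·(11 − 5)/(-3 − 9) = 9.5 s.

t = 9.5 s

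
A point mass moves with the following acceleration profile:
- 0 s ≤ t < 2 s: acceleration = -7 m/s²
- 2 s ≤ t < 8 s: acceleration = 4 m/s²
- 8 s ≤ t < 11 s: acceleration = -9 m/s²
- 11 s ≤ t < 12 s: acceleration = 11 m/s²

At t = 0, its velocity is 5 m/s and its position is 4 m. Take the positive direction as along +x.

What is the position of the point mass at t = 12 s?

On each constant-a segment, Δv = aΔt and Δx = v₀Δt + ½aΔt²; chain segment to segment.
0–2 s: v starts 5 m/s; Δx = 5·2 + ½·-7·2² = -4 m; v ends -9 m/s.
2–8 s: v starts -9 m/s; Δx = -9·6 + ½·4·6² = 18 m; v ends 15 m/s.
8–11 s: v starts 15 m/s; Δx = 15·3 + ½·-9·3² = 4.5 m; v ends -12 m/s.
11–12 s: v starts -12 m/s; Δx = -12·1 + ½·11·1² = -6.5 m; v ends -1 m/s.
x(12) = 4 + Σ Δx = 16 m.

16 m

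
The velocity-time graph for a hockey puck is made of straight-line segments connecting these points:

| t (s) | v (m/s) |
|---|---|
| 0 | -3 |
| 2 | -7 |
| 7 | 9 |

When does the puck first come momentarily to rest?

t = 4.1875 s

v changes sign on 2–7 s (from -7 to 9); the graph is linear there, so v = 0 at t = 2 + (7)·(7 − 2)/(9 − -7) = 4.1875 s.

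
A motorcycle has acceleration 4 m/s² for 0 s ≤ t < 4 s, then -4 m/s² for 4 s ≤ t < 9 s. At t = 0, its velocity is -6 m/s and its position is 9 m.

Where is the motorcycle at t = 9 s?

On each constant-a segment, Δv = aΔt and Δx = v₀Δt + ½aΔt²; chain segment to segment.
0–4 s: v starts -6 m/s; Δx = -6·4 + ½·4·4² = 8 m; v ends 10 m/s.
4–9 s: v starts 10 m/s; Δx = 10·5 + ½·-4·5² = 0 m; v ends -10 m/s.
x(9) = 9 + Σ Δx = 17 m.

17 m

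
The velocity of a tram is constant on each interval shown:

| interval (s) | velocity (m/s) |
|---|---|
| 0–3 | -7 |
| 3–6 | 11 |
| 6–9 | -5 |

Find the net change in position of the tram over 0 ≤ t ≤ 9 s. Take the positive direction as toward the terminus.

-3 m

Displacement is the signed area under the v-t curve.
0–3 s: -7 × 3 = -21 m
3–6 s: 11 × 3 = 33 m
6–9 s: -5 × 3 = -15 m
Net displacement = -3 m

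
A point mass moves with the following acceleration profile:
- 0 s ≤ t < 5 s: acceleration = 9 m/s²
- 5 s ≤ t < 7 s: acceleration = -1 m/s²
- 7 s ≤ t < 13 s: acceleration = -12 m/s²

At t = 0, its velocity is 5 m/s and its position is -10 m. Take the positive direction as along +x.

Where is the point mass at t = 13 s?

297.5 m

On each constant-a segment, Δv = aΔt and Δx = v₀Δt + ½aΔt²; chain segment to segment.
0–5 s: v starts 5 m/s; Δx = 5·5 + ½·9·5² = 137.5 m; v ends 50 m/s.
5–7 s: v starts 50 m/s; Δx = 50·2 + ½·-1·2² = 98 m; v ends 48 m/s.
7–13 s: v starts 48 m/s; Δx = 48·6 + ½·-12·6² = 72 m; v ends -24 m/s.
x(13) = -10 + Σ Δx = 297.5 m.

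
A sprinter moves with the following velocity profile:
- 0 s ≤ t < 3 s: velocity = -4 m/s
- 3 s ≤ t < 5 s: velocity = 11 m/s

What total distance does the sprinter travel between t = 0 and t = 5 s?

Distance (not displacement) is the total path length: add the absolute areas under v-t.
0–3 s: |-4| × 3 = 12 m
3–5 s: |11| × 2 = 22 m
Total distance = 34 m

34 m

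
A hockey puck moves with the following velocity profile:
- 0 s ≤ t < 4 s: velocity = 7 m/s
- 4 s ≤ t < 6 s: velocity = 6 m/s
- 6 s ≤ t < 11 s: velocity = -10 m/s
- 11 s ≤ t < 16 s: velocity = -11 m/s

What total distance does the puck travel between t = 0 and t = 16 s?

145 m

Distance (not displacement) is the total path length: add the absolute areas under v-t.
0–4 s: |7| × 4 = 28 m
4–6 s: |6| × 2 = 12 m
6–11 s: |-10| × 5 = 50 m
11–16 s: |-11| × 5 = 55 m
Total distance = 145 m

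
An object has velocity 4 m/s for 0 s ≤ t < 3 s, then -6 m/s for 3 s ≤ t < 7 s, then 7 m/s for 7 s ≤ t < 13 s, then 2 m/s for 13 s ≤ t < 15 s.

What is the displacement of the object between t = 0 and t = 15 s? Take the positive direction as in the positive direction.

34 m

Net displacement equals the area under the velocity-time graph (areas below the axis count negative).
0–3 s: 4 × 3 = 12 m
3–7 s: -6 × 4 = -24 m
7–13 s: 7 × 6 = 42 m
13–15 s: 2 × 2 = 4 m
Net displacement = 34 m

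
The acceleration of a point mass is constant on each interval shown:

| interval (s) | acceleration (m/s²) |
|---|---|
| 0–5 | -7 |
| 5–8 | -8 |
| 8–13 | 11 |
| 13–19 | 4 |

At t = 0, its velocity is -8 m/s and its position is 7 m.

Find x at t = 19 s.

-483 m

On each constant-a segment, Δv = aΔt and Δx = v₀Δt + ½aΔt²; chain segment to segment.
0–5 s: v starts -8 m/s; Δx = -8·5 + ½·-7·5² = -127.5 m; v ends -43 m/s.
5–8 s: v starts -43 m/s; Δx = -43·3 + ½·-8·3² = -165 m; v ends -67 m/s.
8–13 s: v starts -67 m/s; Δx = -67·5 + ½·11·5² = -197.5 m; v ends -12 m/s.
13–19 s: v starts -12 m/s; Δx = -12·6 + ½·4·6² = 0 m; v ends 12 m/s.
x(19) = 7 + Σ Δx = -483 m.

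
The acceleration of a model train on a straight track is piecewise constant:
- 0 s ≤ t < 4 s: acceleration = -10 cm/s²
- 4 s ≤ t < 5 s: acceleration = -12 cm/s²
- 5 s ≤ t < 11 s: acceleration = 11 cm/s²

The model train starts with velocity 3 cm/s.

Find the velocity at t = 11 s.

Δv equals the area under the a-t graph; then v = v₀ + Δv.
0–4 s: -10 × 4 = -40 cm/s
4–5 s: -12 × 1 = -12 cm/s
5–11 s: 11 × 6 = 66 cm/s
Δv = 14 cm/s, so v(11) = 3 + (14) = 17 cm/s.

17 cm/s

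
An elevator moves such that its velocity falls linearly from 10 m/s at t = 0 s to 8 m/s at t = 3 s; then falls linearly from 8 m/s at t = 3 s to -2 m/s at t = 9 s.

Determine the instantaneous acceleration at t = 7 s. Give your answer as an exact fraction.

-5/3 m/s²

Acceleration is the slope of the v-t graph on 3–9 s: (-2 − 8)/(9 − 3) = -5/3 m/s².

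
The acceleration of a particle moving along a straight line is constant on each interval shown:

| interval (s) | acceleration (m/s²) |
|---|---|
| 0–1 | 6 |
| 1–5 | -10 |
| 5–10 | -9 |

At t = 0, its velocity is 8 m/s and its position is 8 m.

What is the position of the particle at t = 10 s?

-247.5 m

On each constant-a segment, Δv = aΔt and Δx = v₀Δt + ½aΔt²; chain segment to segment.
0–1 s: v starts 8 m/s; Δx = 8·1 + ½·6·1² = 11 m; v ends 14 m/s.
1–5 s: v starts 14 m/s; Δx = 14·4 + ½·-10·4² = -24 m; v ends -26 m/s.
5–10 s: v starts -26 m/s; Δx = -26·5 + ½·-9·5² = -242.5 m; v ends -71 m/s.
x(10) = 8 + Σ Δx = -247.5 m.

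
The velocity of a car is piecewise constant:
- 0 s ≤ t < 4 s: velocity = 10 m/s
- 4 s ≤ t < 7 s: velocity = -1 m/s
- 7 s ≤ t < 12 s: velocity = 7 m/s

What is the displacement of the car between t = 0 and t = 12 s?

72 m

Displacement is the signed area under the v-t curve.
0–4 s: 10 × 4 = 40 m
4–7 s: -1 × 3 = -3 m
7–12 s: 7 × 5 = 35 m
Net displacement = 72 m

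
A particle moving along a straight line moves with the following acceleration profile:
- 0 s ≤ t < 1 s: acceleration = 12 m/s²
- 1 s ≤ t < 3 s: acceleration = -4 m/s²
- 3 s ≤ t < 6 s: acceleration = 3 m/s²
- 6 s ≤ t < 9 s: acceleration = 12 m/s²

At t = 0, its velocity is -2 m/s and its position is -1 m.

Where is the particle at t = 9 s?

On each constant-a segment, Δv = aΔt and Δx = v₀Δt + ½aΔt²; chain segment to segment.
0–1 s: v starts -2 m/s; Δx = -2·1 + ½·12·1² = 4 m; v ends 10 m/s.
1–3 s: v starts 10 m/s; Δx = 10·2 + ½·-4·2² = 12 m; v ends 2 m/s.
3–6 s: v starts 2 m/s; Δx = 2·3 + ½·3·3² = 19.5 m; v ends 11 m/s.
6–9 s: v starts 11 m/s; Δx = 11·3 + ½·12·3² = 87 m; v ends 47 m/s.
x(9) = -1 + Σ Δx = 121.5 m.

121.5 m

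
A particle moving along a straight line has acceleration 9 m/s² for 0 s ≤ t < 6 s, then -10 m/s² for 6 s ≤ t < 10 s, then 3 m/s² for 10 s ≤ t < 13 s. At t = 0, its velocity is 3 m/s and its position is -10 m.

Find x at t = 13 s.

382.5 m

On each constant-a segment, Δv = aΔt and Δx = v₀Δt + ½aΔt²; chain segment to segment.
0–6 s: v starts 3 m/s; Δx = 3·6 + ½·9·6² = 180 m; v ends 57 m/s.
6–10 s: v starts 57 m/s; Δx = 57·4 + ½·-10·4² = 148 m; v ends 17 m/s.
10–13 s: v starts 17 m/s; Δx = 17·3 + ½·3·3² = 64.5 m; v ends 26 m/s.
x(13) = -10 + Σ Δx = 382.5 m.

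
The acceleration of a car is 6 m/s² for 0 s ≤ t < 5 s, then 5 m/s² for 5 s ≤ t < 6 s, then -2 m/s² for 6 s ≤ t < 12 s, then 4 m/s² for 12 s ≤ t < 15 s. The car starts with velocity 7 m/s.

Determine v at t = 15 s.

Δv equals the area under the a-t graph; then v = v₀ + Δv.
0–5 s: 6 × 5 = 30 m/s
5–6 s: 5 × 1 = 5 m/s
6–12 s: -2 × 6 = -12 m/s
12–15 s: 4 × 3 = 12 m/s
Δv = 35 m/s, so v(15) = 7 + (35) = 42 m/s.

42 m/s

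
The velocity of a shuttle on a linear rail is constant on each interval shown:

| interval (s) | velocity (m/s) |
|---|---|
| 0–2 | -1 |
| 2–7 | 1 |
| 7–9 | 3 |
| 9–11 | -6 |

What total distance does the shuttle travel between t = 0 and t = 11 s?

Distance (not displacement) is the total path length: add the absolute areas under v-t.
0–2 s: |-1| × 2 = 2 m
2–7 s: |1| × 5 = 5 m
7–9 s: |3| × 2 = 6 m
9–11 s: |-6| × 2 = 12 m
Total distance = 25 m

25 m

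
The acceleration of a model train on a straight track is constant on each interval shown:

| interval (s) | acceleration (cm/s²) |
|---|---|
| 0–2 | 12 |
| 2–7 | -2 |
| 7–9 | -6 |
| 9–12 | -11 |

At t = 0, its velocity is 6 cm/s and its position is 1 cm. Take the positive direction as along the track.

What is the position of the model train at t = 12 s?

164.5 cm

On each constant-a segment, Δv = aΔt and Δx = v₀Δt + ½aΔt²; chain segment to segment.
0–2 s: v starts 6 cm/s; Δx = 6·2 + ½·12·2² = 36 cm; v ends 30 cm/s.
2–7 s: v starts 30 cm/s; Δx = 30·5 + ½·-2·5² = 125 cm; v ends 20 cm/s.
7–9 s: v starts 20 cm/s; Δx = 20·2 + ½·-6·2² = 28 cm; v ends 8 cm/s.
9–12 s: v starts 8 cm/s; Δx = 8·3 + ½·-11·3² = -25.5 cm; v ends -25 cm/s.
x(12) = 1 + Σ Δx = 164.5 cm.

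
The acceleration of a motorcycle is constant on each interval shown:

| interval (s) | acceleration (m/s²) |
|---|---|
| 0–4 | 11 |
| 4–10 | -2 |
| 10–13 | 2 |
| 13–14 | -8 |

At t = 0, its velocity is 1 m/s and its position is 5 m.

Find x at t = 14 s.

474 m

On each constant-a segment, Δv = aΔt and Δx = v₀Δt + ½aΔt²; chain segment to segment.
0–4 s: v starts 1 m/s; Δx = 1·4 + ½·11·4² = 92 m; v ends 45 m/s.
4–10 s: v starts 45 m/s; Δx = 45·6 + ½·-2·6² = 234 m; v ends 33 m/s.
10–13 s: v starts 33 m/s; Δx = 33·3 + ½·2·3² = 108 m; v ends 39 m/s.
13–14 s: v starts 39 m/s; Δx = 39·1 + ½·-8·1² = 35 m; v ends 31 m/s.
x(14) = 5 + Σ Δx = 474 m.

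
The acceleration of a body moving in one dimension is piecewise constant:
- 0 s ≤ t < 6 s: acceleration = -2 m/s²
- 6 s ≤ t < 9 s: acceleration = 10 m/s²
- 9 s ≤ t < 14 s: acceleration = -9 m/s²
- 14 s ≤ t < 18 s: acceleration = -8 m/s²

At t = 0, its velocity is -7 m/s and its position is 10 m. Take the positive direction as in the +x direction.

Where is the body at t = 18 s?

On each constant-a segment, Δv = aΔt and Δx = v₀Δt + ½aΔt²; chain segment to segment.
0–6 s: v starts -7 m/s; Δx = -7·6 + ½·-2·6² = -78 m; v ends -19 m/s.
6–9 s: v starts -19 m/s; Δx = -19·3 + ½·10·3² = -12 m; v ends 11 m/s.
9–14 s: v starts 11 m/s; Δx = 11·5 + ½·-9·5² = -57.5 m; v ends -34 m/s.
14–18 s: v starts -34 m/s; Δx = -34·4 + ½·-8·4² = -200 m; v ends -66 m/s.
x(18) = 10 + Σ Δx = -337.5 m.

-337.5 m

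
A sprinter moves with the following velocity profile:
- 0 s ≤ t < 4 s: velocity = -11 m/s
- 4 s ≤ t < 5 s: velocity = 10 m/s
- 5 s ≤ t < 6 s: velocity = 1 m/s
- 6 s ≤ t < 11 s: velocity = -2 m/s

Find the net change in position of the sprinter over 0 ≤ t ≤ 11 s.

-43 m

Net displacement equals the area under the velocity-time graph (areas below the axis count negative).
0–4 s: -11 × 4 = -44 m
4–5 s: 10 × 1 = 10 m
5–6 s: 1 × 1 = 1 m
6–11 s: -2 × 5 = -10 m
Net displacement = -43 m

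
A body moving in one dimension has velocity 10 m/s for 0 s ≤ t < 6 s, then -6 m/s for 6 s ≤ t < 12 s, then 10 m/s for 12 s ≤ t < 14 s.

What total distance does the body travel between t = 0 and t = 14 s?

116 m

Distance (not displacement) is the total path length: add the absolute areas under v-t.
0–6 s: |10| × 6 = 60 m
6–12 s: |-6| × 6 = 36 m
12–14 s: |10| × 2 = 20 m
Total distance = 116 m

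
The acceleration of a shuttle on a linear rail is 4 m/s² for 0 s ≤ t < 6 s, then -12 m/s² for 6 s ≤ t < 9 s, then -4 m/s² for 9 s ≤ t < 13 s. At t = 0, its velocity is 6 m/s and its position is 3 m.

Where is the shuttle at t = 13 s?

On each constant-a segment, Δv = aΔt and Δx = v₀Δt + ½aΔt²; chain segment to segment.
0–6 s: v starts 6 m/s; Δx = 6·6 + ½·4·6² = 108 m; v ends 30 m/s.
6–9 s: v starts 30 m/s; Δx = 30·3 + ½·-12·3² = 36 m; v ends -6 m/s.
9–13 s: v starts -6 m/s; Δx = -6·4 + ½·-4·4² = -56 m; v ends -22 m/s.
x(13) = 3 + Σ Δx = 91 m.

91 m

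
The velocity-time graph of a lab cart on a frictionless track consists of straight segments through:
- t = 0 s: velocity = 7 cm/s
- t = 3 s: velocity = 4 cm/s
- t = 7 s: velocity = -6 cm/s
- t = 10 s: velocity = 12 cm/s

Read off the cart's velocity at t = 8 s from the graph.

On 7–10 s the graph is linear from -6 to 12 cm/s: v(8) = -6 + (12 − -6)·(8 − 7)/(10 − 7) = 0 cm/s.

0 cm/s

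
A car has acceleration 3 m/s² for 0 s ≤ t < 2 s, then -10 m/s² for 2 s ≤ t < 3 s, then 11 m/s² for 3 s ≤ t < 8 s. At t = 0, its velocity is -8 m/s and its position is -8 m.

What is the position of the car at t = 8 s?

52.5 m

On each constant-a segment, Δv = aΔt and Δx = v₀Δt + ½aΔt²; chain segment to segment.
0–2 s: v starts -8 m/s; Δx = -8·2 + ½·3·2² = -10 m; v ends -2 m/s.
2–3 s: v starts -2 m/s; Δx = -2·1 + ½·-10·1² = -7 m; v ends -12 m/s.
3–8 s: v starts -12 m/s; Δx = -12·5 + ½·11·5² = 77.5 m; v ends 43 m/s.
x(8) = -8 + Σ Δx = 52.5 m.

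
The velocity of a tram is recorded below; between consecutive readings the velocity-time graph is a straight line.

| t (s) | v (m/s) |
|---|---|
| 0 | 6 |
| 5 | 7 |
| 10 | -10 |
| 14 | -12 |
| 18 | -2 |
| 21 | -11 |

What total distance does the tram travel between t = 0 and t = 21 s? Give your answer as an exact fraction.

Distance (not displacement) is the total path length: add the absolute areas under v-t.
0–5 s: |½(6 + 7)(5)| = 32.5 m
5–10 s: v = 0 at t = 120/17 s; triangle areas 245/34 + 250/17 = 745/34 m
10–14 s: |½(-10 + -12)(4)| = 44 m
14–18 s: |½(-12 + -2)(4)| = 28 m
18–21 s: |½(-2 + -11)(3)| = 19.5 m
Total distance = 4961/34 m

4961/34 m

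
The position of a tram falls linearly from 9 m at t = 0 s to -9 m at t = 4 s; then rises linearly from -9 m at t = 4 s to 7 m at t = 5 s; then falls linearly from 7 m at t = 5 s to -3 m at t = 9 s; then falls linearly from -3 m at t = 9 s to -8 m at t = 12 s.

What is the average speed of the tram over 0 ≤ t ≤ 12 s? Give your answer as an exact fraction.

49/12 m/s

Average speed = (total path length)/(elapsed time); on a piecewise-linear x-t graph the path length is Σ|Δx|.
0–4 s: |Δx| = |-9 − 9| = 18 m
4–5 s: |Δx| = |7 − -9| = 16 m
5–9 s: |Δx| = |-3 − 7| = 10 m
9–12 s: |Δx| = |-8 − -3| = 5 m
Total path = 49 m; average speed = 49/12 = 49/12 m/s.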